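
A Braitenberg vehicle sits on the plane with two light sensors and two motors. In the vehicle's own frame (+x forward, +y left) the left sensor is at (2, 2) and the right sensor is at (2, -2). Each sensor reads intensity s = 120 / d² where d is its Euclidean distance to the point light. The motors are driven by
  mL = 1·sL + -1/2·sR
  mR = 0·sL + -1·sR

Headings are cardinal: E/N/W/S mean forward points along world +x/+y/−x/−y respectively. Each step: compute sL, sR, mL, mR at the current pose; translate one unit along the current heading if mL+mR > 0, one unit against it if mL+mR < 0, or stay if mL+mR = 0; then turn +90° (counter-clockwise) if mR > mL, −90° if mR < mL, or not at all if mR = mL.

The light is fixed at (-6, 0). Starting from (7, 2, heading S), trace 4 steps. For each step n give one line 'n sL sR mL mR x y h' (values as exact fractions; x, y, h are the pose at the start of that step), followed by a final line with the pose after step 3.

n=0: pose=(7,2,S); sL=8/15, sR=120/121; mL=68/1815, mR=-120/121; mL+mR=-1732/1815 → advance -1; mR−mL=-1868/1815 → turn -1·90°
n=1: pose=(7,3,W); sL=60/61, sR=60/73; mL=2550/4453, mR=-60/73; mL+mR=-1110/4453 → advance -1; mR−mL=-6210/4453 → turn -1·90°
n=2: pose=(8,3,N); sL=120/169, sR=120/281; mL=23580/47489, mR=-120/281; mL+mR=3300/47489 → advance +1; mR−mL=-43860/47489 → turn -1·90°
n=3: pose=(8,4,E); sL=30/73, sR=6/13; mL=171/949, mR=-6/13; mL+mR=-267/949 → advance -1; mR−mL=-609/949 → turn -1·90°

0 8/15 120/121 68/1815 -120/121 7 2 S
1 60/61 60/73 2550/4453 -60/73 7 3 W
2 120/169 120/281 23580/47489 -120/281 8 3 N
3 30/73 6/13 171/949 -6/13 8 4 E
final 7 4 S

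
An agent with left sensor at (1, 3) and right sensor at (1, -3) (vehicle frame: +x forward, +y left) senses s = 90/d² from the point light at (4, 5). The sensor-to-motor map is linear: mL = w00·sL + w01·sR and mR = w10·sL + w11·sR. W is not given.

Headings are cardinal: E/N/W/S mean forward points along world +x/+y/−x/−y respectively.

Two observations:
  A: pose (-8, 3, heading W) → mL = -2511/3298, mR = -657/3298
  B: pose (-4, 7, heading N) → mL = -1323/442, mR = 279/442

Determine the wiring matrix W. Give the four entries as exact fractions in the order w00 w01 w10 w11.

-1/2 -1 -1 1/2

obs A: pose=(-8,3,W) → sL=45/97, sR=9/17, mL=-2511/3298, mR=-657/3298
obs B: pose=(-4,7,N) → sL=9/13, sR=45/17, mL=-1323/442, mR=279/442
sensor matrix S = [[45/97, 9/17], [9/13, 45/17]]; det S = 18468/21437
solve [mL_A; mL_B] = S·[w00; w01] and [mR_A; mR_B] = S·[w10; w11]:
  w00 = -1/2, w01 = -1, w10 = -1, w11 = 1/2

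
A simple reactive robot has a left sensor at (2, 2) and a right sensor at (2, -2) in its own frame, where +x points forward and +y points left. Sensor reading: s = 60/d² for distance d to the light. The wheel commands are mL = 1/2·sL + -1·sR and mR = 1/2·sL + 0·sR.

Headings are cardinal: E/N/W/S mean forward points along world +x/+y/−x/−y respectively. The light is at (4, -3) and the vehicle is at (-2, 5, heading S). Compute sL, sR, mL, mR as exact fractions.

15/13 3/5 -3/130 15/26

left sensor world pos  = (0, 3); dL² = 52
right sensor world pos = (-4, 3); dR² = 100
sL = 60/52 = 15/13
sR = 60/100 = 3/5
mL = 1/2·sL + -1·sR = -3/130
mR = 1/2·sL + 0·sR = 15/26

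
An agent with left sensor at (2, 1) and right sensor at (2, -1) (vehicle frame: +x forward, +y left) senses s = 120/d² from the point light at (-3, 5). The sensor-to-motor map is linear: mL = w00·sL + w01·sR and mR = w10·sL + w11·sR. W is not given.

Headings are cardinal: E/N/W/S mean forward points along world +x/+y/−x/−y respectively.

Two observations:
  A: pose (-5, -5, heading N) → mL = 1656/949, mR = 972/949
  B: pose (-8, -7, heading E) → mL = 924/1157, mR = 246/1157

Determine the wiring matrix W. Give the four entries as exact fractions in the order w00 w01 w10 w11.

obs A: pose=(-5,-5,N) → sL=120/73, sR=24/13, mL=1656/949, mR=972/949
obs B: pose=(-8,-7,E) → sL=12/13, sR=60/89, mL=924/1157, mR=246/1157
sensor matrix S = [[120/73, 24/13], [12/13, 60/89]]; det S = -654336/1097993
solve [mL_A; mL_B] = S·[w00; w01] and [mR_A; mR_B] = S·[w10; w11]:
  w00 = 1/2, w01 = 1/2, w10 = -1/2, w11 = 1

1/2 1/2 -1/2 1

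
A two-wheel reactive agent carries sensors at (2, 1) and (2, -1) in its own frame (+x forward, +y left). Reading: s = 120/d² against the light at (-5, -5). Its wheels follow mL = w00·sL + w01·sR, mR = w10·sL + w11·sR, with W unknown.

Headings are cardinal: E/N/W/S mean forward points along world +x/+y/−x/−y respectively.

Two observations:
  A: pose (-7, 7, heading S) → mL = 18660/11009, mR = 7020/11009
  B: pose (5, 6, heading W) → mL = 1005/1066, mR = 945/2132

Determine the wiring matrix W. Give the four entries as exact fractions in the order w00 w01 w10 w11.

1/2 1 1 -1/2

obs A: pose=(-7,7,S) → sL=120/101, sR=120/109, mL=18660/11009, mR=7020/11009
obs B: pose=(5,6,W) → sL=30/41, sR=15/26, mL=1005/1066, mR=945/2132
sensor matrix S = [[120/101, 120/109], [30/41, 15/26]]; det S = -704700/5867797
solve [mL_A; mL_B] = S·[w00; w01] and [mR_A; mR_B] = S·[w10; w11]:
  w00 = 1/2, w01 = 1, w10 = 1, w11 = -1/2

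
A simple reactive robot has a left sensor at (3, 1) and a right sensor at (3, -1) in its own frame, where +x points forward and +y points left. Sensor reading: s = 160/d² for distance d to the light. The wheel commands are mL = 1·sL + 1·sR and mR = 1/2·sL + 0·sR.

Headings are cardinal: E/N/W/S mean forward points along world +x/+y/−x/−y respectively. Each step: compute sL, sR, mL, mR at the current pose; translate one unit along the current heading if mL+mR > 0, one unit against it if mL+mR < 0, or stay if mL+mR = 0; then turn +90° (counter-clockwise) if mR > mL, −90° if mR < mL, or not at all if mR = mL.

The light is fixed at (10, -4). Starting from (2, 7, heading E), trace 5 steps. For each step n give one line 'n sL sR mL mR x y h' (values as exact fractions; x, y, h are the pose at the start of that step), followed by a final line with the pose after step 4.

n=0: pose=(2,7,E); sL=160/169, sR=32/25; mL=9408/4225, mR=80/169; mL+mR=11408/4225 → advance +1; mR−mL=-7408/4225 → turn -1·90°
n=1: pose=(3,7,S); sL=8/5, sR=5/4; mL=57/20, mR=4/5; mL+mR=73/20 → advance +1; mR−mL=-41/20 → turn -1·90°
n=2: pose=(3,6,W); sL=160/181, sR=160/221; mL=64320/40001, mR=80/181; mL+mR=82000/40001 → advance +1; mR−mL=-46640/40001 → turn -1·90°
n=3: pose=(2,6,N); sL=16/25, sR=80/109; mL=3744/2725, mR=8/25; mL+mR=4616/2725 → advance +1; mR−mL=-2872/2725 → turn -1·90°
n=4: pose=(2,7,E); sL=160/169, sR=32/25; mL=9408/4225, mR=80/169; mL+mR=11408/4225 → advance +1; mR−mL=-7408/4225 → turn -1·90°

0 160/169 32/25 9408/4225 80/169 2 7 E
1 8/5 5/4 57/20 4/5 3 7 S
2 160/181 160/221 64320/40001 80/181 3 6 W
3 16/25 80/109 3744/2725 8/25 2 6 N
4 160/169 32/25 9408/4225 80/169 2 7 E
final 3 7 S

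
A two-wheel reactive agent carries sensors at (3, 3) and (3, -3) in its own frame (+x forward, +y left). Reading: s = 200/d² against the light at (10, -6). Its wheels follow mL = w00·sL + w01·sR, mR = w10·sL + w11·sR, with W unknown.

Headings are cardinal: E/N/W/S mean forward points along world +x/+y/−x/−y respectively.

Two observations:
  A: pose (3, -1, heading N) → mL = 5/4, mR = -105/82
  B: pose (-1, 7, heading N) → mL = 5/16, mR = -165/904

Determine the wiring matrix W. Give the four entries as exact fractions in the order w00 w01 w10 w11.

obs A: pose=(3,-1,N) → sL=50/41, sR=5/2, mL=5/4, mR=-105/82
obs B: pose=(-1,7,N) → sL=50/113, sR=5/8, mL=5/16, mR=-165/904
sensor matrix S = [[50/41, 5/2], [50/113, 5/8]]; det S = -6375/18532
solve [mL_A; mL_B] = S·[w00; w01] and [mR_A; mR_B] = S·[w10; w11]:
  w00 = 0, w01 = 1/2, w10 = 1, w11 = -1

0 1/2 1 -1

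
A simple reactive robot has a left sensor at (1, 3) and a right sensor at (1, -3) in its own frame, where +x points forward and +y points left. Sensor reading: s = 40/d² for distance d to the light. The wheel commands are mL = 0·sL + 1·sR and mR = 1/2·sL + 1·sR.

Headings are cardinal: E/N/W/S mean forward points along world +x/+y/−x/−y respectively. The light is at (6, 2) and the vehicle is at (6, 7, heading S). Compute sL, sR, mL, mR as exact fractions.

8/5 8/5 8/5 12/5

left sensor world pos  = (9, 6); dL² = 25
right sensor world pos = (3, 6); dR² = 25
sL = 40/25 = 8/5
sR = 40/25 = 8/5
mL = 0·sL + 1·sR = 8/5
mR = 1/2·sL + 1·sR = 12/5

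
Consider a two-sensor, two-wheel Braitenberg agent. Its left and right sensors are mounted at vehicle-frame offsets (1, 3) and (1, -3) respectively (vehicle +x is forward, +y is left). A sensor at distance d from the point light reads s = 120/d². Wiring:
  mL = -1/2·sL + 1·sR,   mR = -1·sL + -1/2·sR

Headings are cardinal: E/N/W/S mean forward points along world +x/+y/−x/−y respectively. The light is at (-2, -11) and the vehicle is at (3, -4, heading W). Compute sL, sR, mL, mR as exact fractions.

15/4 30/29 -195/232 -495/116

left sensor world pos  = (2, -7); dL² = 32
right sensor world pos = (2, -1); dR² = 116
sL = 120/32 = 15/4
sR = 120/116 = 30/29
mL = -1/2·sL + 1·sR = -195/232
mR = -1·sL + -1/2·sR = -495/116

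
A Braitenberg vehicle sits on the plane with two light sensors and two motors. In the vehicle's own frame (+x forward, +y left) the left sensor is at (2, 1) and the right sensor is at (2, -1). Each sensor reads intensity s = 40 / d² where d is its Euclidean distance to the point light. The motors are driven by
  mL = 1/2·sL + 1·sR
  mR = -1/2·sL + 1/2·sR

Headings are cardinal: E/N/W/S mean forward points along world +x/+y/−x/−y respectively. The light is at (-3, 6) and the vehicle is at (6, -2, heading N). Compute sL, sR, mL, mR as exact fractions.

left sensor world pos  = (5, 0); dL² = 100
right sensor world pos = (7, 0); dR² = 136
sL = 40/100 = 2/5
sR = 40/136 = 5/17
mL = 1/2·sL + 1·sR = 42/85
mR = -1/2·sL + 1/2·sR = -9/170

2/5 5/17 42/85 -9/170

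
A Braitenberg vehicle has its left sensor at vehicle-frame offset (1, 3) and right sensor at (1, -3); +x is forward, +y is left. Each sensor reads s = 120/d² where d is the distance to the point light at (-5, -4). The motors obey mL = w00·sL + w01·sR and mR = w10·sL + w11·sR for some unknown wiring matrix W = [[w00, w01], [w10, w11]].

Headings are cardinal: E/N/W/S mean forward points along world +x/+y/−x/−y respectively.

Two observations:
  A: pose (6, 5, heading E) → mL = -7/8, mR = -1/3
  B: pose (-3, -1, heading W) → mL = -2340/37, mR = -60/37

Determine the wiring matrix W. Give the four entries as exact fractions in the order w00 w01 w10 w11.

-1/2 -1 0 -1/2

obs A: pose=(6,5,E) → sL=5/12, sR=2/3, mL=-7/8, mR=-1/3
obs B: pose=(-3,-1,W) → sL=120, sR=120/37, mL=-2340/37, mR=-60/37
sensor matrix S = [[5/12, 2/3], [120, 120/37]]; det S = -2910/37
solve [mL_A; mL_B] = S·[w00; w01] and [mR_A; mR_B] = S·[w10; w11]:
  w00 = -1/2, w01 = -1, w10 = 0, w11 = -1/2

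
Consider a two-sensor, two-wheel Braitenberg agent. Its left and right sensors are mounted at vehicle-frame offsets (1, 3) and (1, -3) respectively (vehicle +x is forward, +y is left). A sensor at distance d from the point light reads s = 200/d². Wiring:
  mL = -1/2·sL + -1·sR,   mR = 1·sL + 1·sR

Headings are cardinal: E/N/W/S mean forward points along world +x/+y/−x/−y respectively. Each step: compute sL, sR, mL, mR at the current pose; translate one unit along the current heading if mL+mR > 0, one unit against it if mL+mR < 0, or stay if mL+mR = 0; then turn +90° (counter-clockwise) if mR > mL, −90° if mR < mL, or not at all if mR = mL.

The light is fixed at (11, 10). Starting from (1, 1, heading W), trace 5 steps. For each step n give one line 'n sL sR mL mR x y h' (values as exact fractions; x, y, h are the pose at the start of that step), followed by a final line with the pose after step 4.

n=0: pose=(1,1,W); sL=40/53, sR=200/157; mL=-13740/8321, mR=16880/8321; mL+mR=20/53 → advance +1; mR−mL=30620/8321 → turn +1·90°
n=1: pose=(0,1,S); sL=50/41, sR=25/37; mL=-1950/1517, mR=2875/1517; mL+mR=25/41 → advance +1; mR−mL=4825/1517 → turn +1·90°
n=2: pose=(0,0,E); sL=200/149, sR=200/269; mL=-56700/40081, mR=83600/40081; mL+mR=100/149 → advance +1; mR−mL=140300/40081 → turn +1·90°
n=3: pose=(1,0,N); sL=4/5, sR=20/13; mL=-126/65, mR=152/65; mL+mR=2/5 → advance +1; mR−mL=278/65 → turn +1·90°
n=4: pose=(1,1,W); sL=40/53, sR=200/157; mL=-13740/8321, mR=16880/8321; mL+mR=20/53 → advance +1; mR−mL=30620/8321 → turn +1·90°

0 40/53 200/157 -13740/8321 16880/8321 1 1 W
1 50/41 25/37 -1950/1517 2875/1517 0 1 S
2 200/149 200/269 -56700/40081 83600/40081 0 0 E
3 4/5 20/13 -126/65 152/65 1 0 N
4 40/53 200/157 -13740/8321 16880/8321 1 1 W
final 0 1 S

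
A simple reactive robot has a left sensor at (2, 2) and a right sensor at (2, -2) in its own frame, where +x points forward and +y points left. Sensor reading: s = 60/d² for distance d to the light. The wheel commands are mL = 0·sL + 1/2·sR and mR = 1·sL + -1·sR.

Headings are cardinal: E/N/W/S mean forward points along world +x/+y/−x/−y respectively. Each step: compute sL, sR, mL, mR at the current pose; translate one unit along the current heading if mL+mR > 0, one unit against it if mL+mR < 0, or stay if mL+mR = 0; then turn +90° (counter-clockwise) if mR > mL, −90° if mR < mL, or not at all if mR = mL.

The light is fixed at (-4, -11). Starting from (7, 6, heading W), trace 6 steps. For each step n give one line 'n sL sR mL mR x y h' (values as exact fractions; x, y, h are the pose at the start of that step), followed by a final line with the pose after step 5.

0 10/51 30/221 15/221 40/663 7 6 W
1 12/85 12/101 6/101 192/8585 6 6 N
2 15/136 3/20 3/40 -27/680 6 7 E
3 12/85 60/337 30/337 -1056/28645 7 7 S
4 10/51 30/221 15/221 40/663 7 6 W
5 12/85 12/101 6/101 192/8585 6 6 N
final 6 7 E

n=0: pose=(7,6,W); sL=10/51, sR=30/221; mL=15/221, mR=40/663; mL+mR=5/39 → advance +1; mR−mL=-5/663 → turn -1·90°
n=1: pose=(6,6,N); sL=12/85, sR=12/101; mL=6/101, mR=192/8585; mL+mR=702/8585 → advance +1; mR−mL=-318/8585 → turn -1·90°
n=2: pose=(6,7,E); sL=15/136, sR=3/20; mL=3/40, mR=-27/680; mL+mR=3/85 → advance +1; mR−mL=-39/340 → turn -1·90°
n=3: pose=(7,7,S); sL=12/85, sR=60/337; mL=30/337, mR=-1056/28645; mL+mR=1494/28645 → advance +1; mR−mL=-3606/28645 → turn -1·90°
n=4: pose=(7,6,W); sL=10/51, sR=30/221; mL=15/221, mR=40/663; mL+mR=5/39 → advance +1; mR−mL=-5/663 → turn -1·90°
n=5: pose=(6,6,N); sL=12/85, sR=12/101; mL=6/101, mR=192/8585; mL+mR=702/8585 → advance +1; mR−mL=-318/8585 → turn -1·90°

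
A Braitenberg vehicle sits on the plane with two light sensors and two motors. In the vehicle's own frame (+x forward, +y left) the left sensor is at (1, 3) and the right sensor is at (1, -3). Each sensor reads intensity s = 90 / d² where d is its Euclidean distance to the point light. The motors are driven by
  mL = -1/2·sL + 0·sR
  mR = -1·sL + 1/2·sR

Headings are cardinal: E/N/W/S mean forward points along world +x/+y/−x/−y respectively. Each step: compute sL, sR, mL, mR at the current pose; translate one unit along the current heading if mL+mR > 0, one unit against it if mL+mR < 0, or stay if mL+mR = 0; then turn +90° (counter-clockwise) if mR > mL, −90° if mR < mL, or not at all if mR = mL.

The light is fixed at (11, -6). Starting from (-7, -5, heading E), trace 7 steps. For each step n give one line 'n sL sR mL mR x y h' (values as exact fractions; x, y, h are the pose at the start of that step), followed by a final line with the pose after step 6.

0 18/61 90/293 -9/61 -2529/17873 -7 -5 E
1 45/244 9/26 -45/488 -9/793 -8 -5 N
2 90/409 90/409 -45/409 -45/409 -8 -6 W
3 9/37 9/37 -9/74 -9/74 -7 -6 W
4 10/37 10/37 -5/37 -5/37 -6 -6 W
5 45/149 45/149 -45/298 -45/298 -5 -6 W
6 18/53 18/53 -9/53 -9/53 -4 -6 W
final -3 -6 W

n=0: pose=(-7,-5,E); sL=18/61, sR=90/293; mL=-9/61, mR=-2529/17873; mL+mR=-5166/17873 → advance -1; mR−mL=108/17873 → turn +1·90°
n=1: pose=(-8,-5,N); sL=45/244, sR=9/26; mL=-45/488, mR=-9/793; mL+mR=-657/6344 → advance -1; mR−mL=513/6344 → turn +1·90°
n=2: pose=(-8,-6,W); sL=90/409, sR=90/409; mL=-45/409, mR=-45/409; mL+mR=-90/409 → advance -1; mR−mL=0 → turn +0·90°
n=3: pose=(-7,-6,W); sL=9/37, sR=9/37; mL=-9/74, mR=-9/74; mL+mR=-9/37 → advance -1; mR−mL=0 → turn +0·90°
n=4: pose=(-6,-6,W); sL=10/37, sR=10/37; mL=-5/37, mR=-5/37; mL+mR=-10/37 → advance -1; mR−mL=0 → turn +0·90°
n=5: pose=(-5,-6,W); sL=45/149, sR=45/149; mL=-45/298, mR=-45/298; mL+mR=-45/149 → advance -1; mR−mL=0 → turn +0·90°
n=6: pose=(-4,-6,W); sL=18/53, sR=18/53; mL=-9/53, mR=-9/53; mL+mR=-18/53 → advance -1; mR−mL=0 → turn +0·90°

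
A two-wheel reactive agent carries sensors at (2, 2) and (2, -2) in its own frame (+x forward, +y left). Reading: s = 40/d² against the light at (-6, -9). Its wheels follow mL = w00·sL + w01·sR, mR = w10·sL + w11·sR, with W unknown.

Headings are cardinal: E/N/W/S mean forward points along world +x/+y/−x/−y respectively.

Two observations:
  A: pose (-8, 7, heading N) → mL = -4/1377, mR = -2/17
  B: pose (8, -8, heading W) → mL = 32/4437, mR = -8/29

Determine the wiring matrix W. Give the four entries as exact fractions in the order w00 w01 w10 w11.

1/2 -1/2 -1 0

obs A: pose=(-8,7,N) → sL=2/17, sR=10/81, mL=-4/1377, mR=-2/17
obs B: pose=(8,-8,W) → sL=8/29, sR=40/153, mL=32/4437, mR=-8/29
sensor matrix S = [[2/17, 10/81], [8/29, 40/153]]; det S = -2240/678861
solve [mL_A; mL_B] = S·[w00; w01] and [mR_A; mR_B] = S·[w10; w11]:
  w00 = 1/2, w01 = -1/2, w10 = -1, w11 = 0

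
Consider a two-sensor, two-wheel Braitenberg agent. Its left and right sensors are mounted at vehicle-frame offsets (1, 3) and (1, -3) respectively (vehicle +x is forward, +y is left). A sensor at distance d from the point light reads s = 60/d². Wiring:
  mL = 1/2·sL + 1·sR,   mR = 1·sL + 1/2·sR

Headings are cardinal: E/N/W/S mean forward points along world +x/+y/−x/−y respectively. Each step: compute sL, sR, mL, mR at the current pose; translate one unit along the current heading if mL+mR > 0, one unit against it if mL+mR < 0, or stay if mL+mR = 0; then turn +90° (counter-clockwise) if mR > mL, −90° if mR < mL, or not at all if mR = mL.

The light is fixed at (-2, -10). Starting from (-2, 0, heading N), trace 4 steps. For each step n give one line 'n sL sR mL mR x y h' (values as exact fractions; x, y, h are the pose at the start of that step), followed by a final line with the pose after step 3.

0 6/13 6/13 9/13 9/13 -2 0 N
1 20/51 20/51 10/17 10/17 -2 1 N
2 30/89 30/89 45/89 45/89 -2 2 N
3 12/41 12/41 18/41 18/41 -2 3 N
final -2 4 N

n=0: pose=(-2,0,N); sL=6/13, sR=6/13; mL=9/13, mR=9/13; mL+mR=18/13 → advance +1; mR−mL=0 → turn +0·90°
n=1: pose=(-2,1,N); sL=20/51, sR=20/51; mL=10/17, mR=10/17; mL+mR=20/17 → advance +1; mR−mL=0 → turn +0·90°
n=2: pose=(-2,2,N); sL=30/89, sR=30/89; mL=45/89, mR=45/89; mL+mR=90/89 → advance +1; mR−mL=0 → turn +0·90°
n=3: pose=(-2,3,N); sL=12/41, sR=12/41; mL=18/41, mR=18/41; mL+mR=36/41 → advance +1; mR−mL=0 → turn +0·90°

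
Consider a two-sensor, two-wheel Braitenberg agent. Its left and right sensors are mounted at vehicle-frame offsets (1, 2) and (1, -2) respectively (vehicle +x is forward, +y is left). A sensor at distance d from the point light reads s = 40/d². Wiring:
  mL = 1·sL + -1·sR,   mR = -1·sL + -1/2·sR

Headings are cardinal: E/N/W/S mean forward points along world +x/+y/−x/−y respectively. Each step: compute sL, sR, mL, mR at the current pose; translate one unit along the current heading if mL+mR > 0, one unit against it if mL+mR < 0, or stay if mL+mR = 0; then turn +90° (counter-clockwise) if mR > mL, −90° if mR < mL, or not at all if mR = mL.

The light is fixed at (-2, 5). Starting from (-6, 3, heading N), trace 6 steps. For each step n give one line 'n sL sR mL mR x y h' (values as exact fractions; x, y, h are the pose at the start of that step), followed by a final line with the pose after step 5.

n=0: pose=(-6,3,N); sL=40/37, sR=8; mL=-256/37, mR=-188/37; mL+mR=-12 → advance -1; mR−mL=68/37 → turn +1·90°
n=1: pose=(-6,2,W); sL=4/5, sR=20/13; mL=-48/65, mR=-102/65; mL+mR=-30/13 → advance -1; mR−mL=-54/65 → turn -1·90°
n=2: pose=(-5,2,N); sL=40/29, sR=8; mL=-192/29, mR=-156/29; mL+mR=-12 → advance -1; mR−mL=36/29 → turn +1·90°
n=3: pose=(-5,1,W); sL=10/13, sR=2; mL=-16/13, mR=-23/13; mL+mR=-3 → advance -1; mR−mL=-7/13 → turn -1·90°
n=4: pose=(-4,1,N); sL=8/5, sR=40/9; mL=-128/45, mR=-172/45; mL+mR=-20/3 → advance -1; mR−mL=-44/45 → turn -1·90°
n=5: pose=(-4,0,E); sL=4, sR=4/5; mL=16/5, mR=-22/5; mL+mR=-6/5 → advance -1; mR−mL=-38/5 → turn -1·90°

0 40/37 8 -256/37 -188/37 -6 3 N
1 4/5 20/13 -48/65 -102/65 -6 2 W
2 40/29 8 -192/29 -156/29 -5 2 N
3 10/13 2 -16/13 -23/13 -5 1 W
4 8/5 40/9 -128/45 -172/45 -4 1 N
5 4 4/5 16/5 -22/5 -4 0 E
final -5 0 S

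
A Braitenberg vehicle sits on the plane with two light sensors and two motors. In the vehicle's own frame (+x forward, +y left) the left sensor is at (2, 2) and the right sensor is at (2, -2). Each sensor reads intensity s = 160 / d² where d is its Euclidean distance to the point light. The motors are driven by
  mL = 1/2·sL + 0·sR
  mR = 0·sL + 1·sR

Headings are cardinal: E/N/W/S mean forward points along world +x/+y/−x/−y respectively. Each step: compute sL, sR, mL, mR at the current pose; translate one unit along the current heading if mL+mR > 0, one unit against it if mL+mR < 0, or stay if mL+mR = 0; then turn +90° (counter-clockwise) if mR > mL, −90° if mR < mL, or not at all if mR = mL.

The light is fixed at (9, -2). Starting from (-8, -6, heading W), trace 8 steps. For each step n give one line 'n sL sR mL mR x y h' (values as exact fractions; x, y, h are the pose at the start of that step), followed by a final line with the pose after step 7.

n=0: pose=(-8,-6,W); sL=160/397, sR=32/73; mL=80/397, mR=32/73; mL+mR=18544/28981 → advance +1; mR−mL=6864/28981 → turn +1·90°
n=1: pose=(-9,-6,S); sL=40/73, sR=40/109; mL=20/73, mR=40/109; mL+mR=5100/7957 → advance +1; mR−mL=740/7957 → turn +1·90°
n=2: pose=(-9,-7,E); sL=32/53, sR=32/61; mL=16/53, mR=32/61; mL+mR=2672/3233 → advance +1; mR−mL=720/3233 → turn +1·90°
n=3: pose=(-8,-7,N); sL=16/37, sR=80/117; mL=8/37, mR=80/117; mL+mR=3896/4329 → advance +1; mR−mL=2024/4329 → turn +1·90°
n=4: pose=(-8,-6,W); sL=160/397, sR=32/73; mL=80/397, mR=32/73; mL+mR=18544/28981 → advance +1; mR−mL=6864/28981 → turn +1·90°
n=5: pose=(-9,-6,S); sL=40/73, sR=40/109; mL=20/73, mR=40/109; mL+mR=5100/7957 → advance +1; mR−mL=740/7957 → turn +1·90°
n=6: pose=(-9,-7,E); sL=32/53, sR=32/61; mL=16/53, mR=32/61; mL+mR=2672/3233 → advance +1; mR−mL=720/3233 → turn +1·90°
n=7: pose=(-8,-7,N); sL=16/37, sR=80/117; mL=8/37, mR=80/117; mL+mR=3896/4329 → advance +1; mR−mL=2024/4329 → turn +1·90°

0 160/397 32/73 80/397 32/73 -8 -6 W
1 40/73 40/109 20/73 40/109 -9 -6 S
2 32/53 32/61 16/53 32/61 -9 -7 E
3 16/37 80/117 8/37 80/117 -8 -7 N
4 160/397 32/73 80/397 32/73 -8 -6 W
5 40/73 40/109 20/73 40/109 -9 -6 S
6 32/53 32/61 16/53 32/61 -9 -7 E
7 16/37 80/117 8/37 80/117 -8 -7 N
final -8 -6 W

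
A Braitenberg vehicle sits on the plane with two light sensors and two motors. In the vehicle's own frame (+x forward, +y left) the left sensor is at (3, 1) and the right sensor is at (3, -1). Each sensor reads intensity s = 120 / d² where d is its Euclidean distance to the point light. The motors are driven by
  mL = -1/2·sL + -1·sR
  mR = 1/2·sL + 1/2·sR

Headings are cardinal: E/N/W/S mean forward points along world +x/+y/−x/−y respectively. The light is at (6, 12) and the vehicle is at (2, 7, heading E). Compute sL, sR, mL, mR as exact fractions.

left sensor world pos  = (5, 8); dL² = 17
right sensor world pos = (5, 6); dR² = 37
sL = 120/17 = 120/17
sR = 120/37 = 120/37
mL = -1/2·sL + -1·sR = -4260/629
mR = 1/2·sL + 1/2·sR = 3240/629

120/17 120/37 -4260/629 3240/629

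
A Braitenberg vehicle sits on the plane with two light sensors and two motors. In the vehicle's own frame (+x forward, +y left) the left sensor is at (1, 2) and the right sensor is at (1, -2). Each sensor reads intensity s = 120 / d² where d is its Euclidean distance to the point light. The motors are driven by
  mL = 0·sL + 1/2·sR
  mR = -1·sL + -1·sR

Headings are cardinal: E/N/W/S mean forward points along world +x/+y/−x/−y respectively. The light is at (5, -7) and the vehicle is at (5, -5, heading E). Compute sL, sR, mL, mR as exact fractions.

left sensor world pos  = (6, -3); dL² = 17
right sensor world pos = (6, -7); dR² = 1
sL = 120/17 = 120/17
sR = 120/1 = 120
mL = 0·sL + 1/2·sR = 60
mR = -1·sL + -1·sR = -2160/17

120/17 120 60 -2160/17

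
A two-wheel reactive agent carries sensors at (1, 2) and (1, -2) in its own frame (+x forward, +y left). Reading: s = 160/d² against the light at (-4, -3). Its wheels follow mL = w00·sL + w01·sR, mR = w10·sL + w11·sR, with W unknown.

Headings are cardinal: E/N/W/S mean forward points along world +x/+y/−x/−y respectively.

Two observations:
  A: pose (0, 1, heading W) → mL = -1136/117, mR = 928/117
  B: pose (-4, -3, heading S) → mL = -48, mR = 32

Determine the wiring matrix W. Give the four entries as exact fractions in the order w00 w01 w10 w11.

-1/2 -1 1/2 1/2

obs A: pose=(0,1,W) → sL=160/13, sR=32/9, mL=-1136/117, mR=928/117
obs B: pose=(-4,-3,S) → sL=32, sR=32, mL=-48, mR=32
sensor matrix S = [[160/13, 32/9], [32, 32]]; det S = 32768/117
solve [mL_A; mL_B] = S·[w00; w01] and [mR_A; mR_B] = S·[w10; w11]:
  w00 = -1/2, w01 = -1, w10 = 1/2, w11 = 1/2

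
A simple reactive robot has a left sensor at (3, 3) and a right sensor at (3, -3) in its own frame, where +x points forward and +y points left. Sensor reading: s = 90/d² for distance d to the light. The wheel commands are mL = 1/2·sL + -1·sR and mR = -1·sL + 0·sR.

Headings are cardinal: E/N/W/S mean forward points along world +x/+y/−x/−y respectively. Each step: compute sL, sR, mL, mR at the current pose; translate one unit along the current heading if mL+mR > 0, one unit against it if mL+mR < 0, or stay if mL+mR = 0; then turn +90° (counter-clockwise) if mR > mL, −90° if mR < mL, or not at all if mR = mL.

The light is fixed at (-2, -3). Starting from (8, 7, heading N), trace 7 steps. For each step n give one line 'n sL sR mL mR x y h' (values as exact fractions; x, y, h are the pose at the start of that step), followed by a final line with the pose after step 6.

0 45/109 45/169 -2205/36842 -45/109 8 7 N
1 90/313 18/41 -3789/12833 -90/313 8 6 E
2 1/2 5/16 -1/16 -1/2 7 6 N
3 18/53 90/169 -3249/8957 -18/53 7 5 E
4 45/73 45/121 -1125/17666 -45/73 6 5 N
5 90/221 90/137 -13725/30277 -90/221 6 4 E
6 45/58 9/20 -9/145 -45/58 5 4 N
final 5 3 E

n=0: pose=(8,7,N); sL=45/109, sR=45/169; mL=-2205/36842, mR=-45/109; mL+mR=-17415/36842 → advance -1; mR−mL=-13005/36842 → turn -1·90°
n=1: pose=(8,6,E); sL=90/313, sR=18/41; mL=-3789/12833, mR=-90/313; mL+mR=-7479/12833 → advance -1; mR−mL=99/12833 → turn +1·90°
n=2: pose=(7,6,N); sL=1/2, sR=5/16; mL=-1/16, mR=-1/2; mL+mR=-9/16 → advance -1; mR−mL=-7/16 → turn -1·90°
n=3: pose=(7,5,E); sL=18/53, sR=90/169; mL=-3249/8957, mR=-18/53; mL+mR=-6291/8957 → advance -1; mR−mL=207/8957 → turn +1·90°
n=4: pose=(6,5,N); sL=45/73, sR=45/121; mL=-1125/17666, mR=-45/73; mL+mR=-12015/17666 → advance -1; mR−mL=-9765/17666 → turn -1·90°
n=5: pose=(6,4,E); sL=90/221, sR=90/137; mL=-13725/30277, mR=-90/221; mL+mR=-26055/30277 → advance -1; mR−mL=1395/30277 → turn +1·90°
n=6: pose=(5,4,N); sL=45/58, sR=9/20; mL=-9/145, mR=-45/58; mL+mR=-243/290 → advance -1; mR−mL=-207/290 → turn -1·90°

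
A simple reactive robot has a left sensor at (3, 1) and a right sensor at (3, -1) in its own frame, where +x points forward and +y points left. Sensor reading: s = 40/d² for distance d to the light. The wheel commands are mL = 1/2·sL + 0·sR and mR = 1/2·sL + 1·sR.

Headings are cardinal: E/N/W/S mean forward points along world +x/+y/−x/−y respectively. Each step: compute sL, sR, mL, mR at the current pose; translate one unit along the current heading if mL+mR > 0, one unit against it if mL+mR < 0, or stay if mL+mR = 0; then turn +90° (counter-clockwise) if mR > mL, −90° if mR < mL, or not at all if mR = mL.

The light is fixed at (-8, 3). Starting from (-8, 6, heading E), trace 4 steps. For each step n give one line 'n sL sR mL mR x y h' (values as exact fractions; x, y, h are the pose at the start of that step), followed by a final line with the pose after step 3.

n=0: pose=(-8,6,E); sL=8/5, sR=40/13; mL=4/5, mR=252/65; mL+mR=304/65 → advance +1; mR−mL=40/13 → turn +1·90°
n=1: pose=(-7,6,N); sL=10/9, sR=1; mL=5/9, mR=14/9; mL+mR=19/9 → advance +1; mR−mL=1 → turn +1·90°
n=2: pose=(-7,7,W); sL=40/13, sR=40/29; mL=20/13, mR=1100/377; mL+mR=1680/377 → advance +1; mR−mL=40/29 → turn +1·90°
n=3: pose=(-8,7,S); sL=20, sR=20; mL=10, mR=30; mL+mR=40 → advance +1; mR−mL=20 → turn +1·90°

0 8/5 40/13 4/5 252/65 -8 6 E
1 10/9 1 5/9 14/9 -7 6 N
2 40/13 40/29 20/13 1100/377 -7 7 W
3 20 20 10 30 -8 7 S
final -8 6 E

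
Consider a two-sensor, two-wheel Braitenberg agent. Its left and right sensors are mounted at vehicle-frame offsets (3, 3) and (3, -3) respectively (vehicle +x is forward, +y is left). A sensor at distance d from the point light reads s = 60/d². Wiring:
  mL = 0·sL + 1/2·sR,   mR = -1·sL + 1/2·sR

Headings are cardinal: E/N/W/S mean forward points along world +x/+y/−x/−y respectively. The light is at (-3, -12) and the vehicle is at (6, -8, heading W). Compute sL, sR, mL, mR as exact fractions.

left sensor world pos  = (3, -11); dL² = 37
right sensor world pos = (3, -5); dR² = 85
sL = 60/37 = 60/37
sR = 60/85 = 12/17
mL = 0·sL + 1/2·sR = 6/17
mR = -1·sL + 1/2·sR = -798/629

60/37 12/17 6/17 -798/629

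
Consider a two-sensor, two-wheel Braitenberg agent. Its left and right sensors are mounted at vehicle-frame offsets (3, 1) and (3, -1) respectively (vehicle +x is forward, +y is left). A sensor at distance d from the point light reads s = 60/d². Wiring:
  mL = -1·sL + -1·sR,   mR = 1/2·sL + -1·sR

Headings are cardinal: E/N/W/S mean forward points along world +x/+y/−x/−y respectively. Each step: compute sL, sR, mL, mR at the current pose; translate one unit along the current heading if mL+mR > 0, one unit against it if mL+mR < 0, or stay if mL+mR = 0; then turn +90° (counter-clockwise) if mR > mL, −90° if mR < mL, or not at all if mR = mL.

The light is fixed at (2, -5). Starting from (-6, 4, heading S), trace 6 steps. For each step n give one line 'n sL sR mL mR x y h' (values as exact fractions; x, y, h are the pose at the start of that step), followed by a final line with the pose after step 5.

0 12/17 20/39 -808/663 -106/663 -6 4 S
1 30/73 30/53 -3780/3869 -1395/3869 -6 5 E
2 60/269 60/233 -30120/62677 -9150/62677 -7 5 N
3 15/52 15/61 -1695/3172 -645/6344 -7 4 W
4 12/17 20/39 -808/663 -106/663 -6 4 S
5 30/73 30/53 -3780/3869 -1395/3869 -6 5 E
final -7 5 N

n=0: pose=(-6,4,S); sL=12/17, sR=20/39; mL=-808/663, mR=-106/663; mL+mR=-914/663 → advance -1; mR−mL=18/17 → turn +1·90°
n=1: pose=(-6,5,E); sL=30/73, sR=30/53; mL=-3780/3869, mR=-1395/3869; mL+mR=-5175/3869 → advance -1; mR−mL=45/73 → turn +1·90°
n=2: pose=(-7,5,N); sL=60/269, sR=60/233; mL=-30120/62677, mR=-9150/62677; mL+mR=-39270/62677 → advance -1; mR−mL=90/269 → turn +1·90°
n=3: pose=(-7,4,W); sL=15/52, sR=15/61; mL=-1695/3172, mR=-645/6344; mL+mR=-4035/6344 → advance -1; mR−mL=45/104 → turn +1·90°
n=4: pose=(-6,4,S); sL=12/17, sR=20/39; mL=-808/663, mR=-106/663; mL+mR=-914/663 → advance -1; mR−mL=18/17 → turn +1·90°
n=5: pose=(-6,5,E); sL=30/73, sR=30/53; mL=-3780/3869, mR=-1395/3869; mL+mR=-5175/3869 → advance -1; mR−mL=45/73 → turn +1·90°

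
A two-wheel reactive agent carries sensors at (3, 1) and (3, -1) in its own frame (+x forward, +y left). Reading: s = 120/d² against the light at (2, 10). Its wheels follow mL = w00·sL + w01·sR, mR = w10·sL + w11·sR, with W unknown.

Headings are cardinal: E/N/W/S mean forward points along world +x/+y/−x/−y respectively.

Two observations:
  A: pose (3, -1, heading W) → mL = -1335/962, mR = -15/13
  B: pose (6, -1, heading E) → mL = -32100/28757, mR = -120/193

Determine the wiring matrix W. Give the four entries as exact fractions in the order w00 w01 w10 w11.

-1 -1/2 0 -1

obs A: pose=(3,-1,W) → sL=30/37, sR=15/13, mL=-1335/962, mR=-15/13
obs B: pose=(6,-1,E) → sL=120/149, sR=120/193, mL=-32100/28757, mR=-120/193
sensor matrix S = [[30/37, 15/13], [120/149, 120/193]]; det S = -5880600/13832117
solve [mL_A; mL_B] = S·[w00; w01] and [mR_A; mR_B] = S·[w10; w11]:
  w00 = -1, w01 = -1/2, w10 = 0, w11 = -1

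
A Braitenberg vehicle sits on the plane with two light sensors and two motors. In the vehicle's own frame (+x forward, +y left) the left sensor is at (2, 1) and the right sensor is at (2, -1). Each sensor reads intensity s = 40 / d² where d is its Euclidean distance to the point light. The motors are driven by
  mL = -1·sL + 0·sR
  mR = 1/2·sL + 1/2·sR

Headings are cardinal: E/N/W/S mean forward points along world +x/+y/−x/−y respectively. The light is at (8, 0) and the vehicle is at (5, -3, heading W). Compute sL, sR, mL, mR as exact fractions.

40/41 40/29 -40/41 1400/1189

left sensor world pos  = (3, -4); dL² = 41
right sensor world pos = (3, -2); dR² = 29
sL = 40/41 = 40/41
sR = 40/29 = 40/29
mL = -1·sL + 0·sR = -40/41
mR = 1/2·sL + 1/2·sR = 1400/1189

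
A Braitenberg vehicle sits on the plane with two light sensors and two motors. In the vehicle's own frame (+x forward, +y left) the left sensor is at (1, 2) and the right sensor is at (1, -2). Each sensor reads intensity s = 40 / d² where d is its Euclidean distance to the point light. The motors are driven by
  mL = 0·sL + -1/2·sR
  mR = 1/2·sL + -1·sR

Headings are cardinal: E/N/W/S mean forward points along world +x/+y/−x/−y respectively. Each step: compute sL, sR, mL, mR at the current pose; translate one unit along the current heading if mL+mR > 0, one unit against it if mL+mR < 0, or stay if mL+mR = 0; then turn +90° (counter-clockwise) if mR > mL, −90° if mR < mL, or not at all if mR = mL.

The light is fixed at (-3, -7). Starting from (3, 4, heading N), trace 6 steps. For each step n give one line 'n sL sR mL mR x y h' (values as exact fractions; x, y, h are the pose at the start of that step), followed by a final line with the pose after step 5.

0 1/4 5/26 -5/52 -7/104 3 4 N
1 40/89 40/169 -20/169 -180/15041 3 3 W
2 20/81 20/53 -10/53 -1090/4293 4 3 S
3 40/117 8/41 -4/41 -116/4797 4 4 W
4 1/5 5/17 -5/34 -33/170 5 4 S
5 40/149 8/49 -4/49 -212/7301 5 5 W
final 6 5 S

n=0: pose=(3,4,N); sL=1/4, sR=5/26; mL=-5/52, mR=-7/104; mL+mR=-17/104 → advance -1; mR−mL=3/104 → turn +1·90°
n=1: pose=(3,3,W); sL=40/89, sR=40/169; mL=-20/169, mR=-180/15041; mL+mR=-1960/15041 → advance -1; mR−mL=1600/15041 → turn +1·90°
n=2: pose=(4,3,S); sL=20/81, sR=20/53; mL=-10/53, mR=-1090/4293; mL+mR=-1900/4293 → advance -1; mR−mL=-280/4293 → turn -1·90°
n=3: pose=(4,4,W); sL=40/117, sR=8/41; mL=-4/41, mR=-116/4797; mL+mR=-584/4797 → advance -1; mR−mL=352/4797 → turn +1·90°
n=4: pose=(5,4,S); sL=1/5, sR=5/17; mL=-5/34, mR=-33/170; mL+mR=-29/85 → advance -1; mR−mL=-4/85 → turn -1·90°
n=5: pose=(5,5,W); sL=40/149, sR=8/49; mL=-4/49, mR=-212/7301; mL+mR=-808/7301 → advance -1; mR−mL=384/7301 → turn +1·90°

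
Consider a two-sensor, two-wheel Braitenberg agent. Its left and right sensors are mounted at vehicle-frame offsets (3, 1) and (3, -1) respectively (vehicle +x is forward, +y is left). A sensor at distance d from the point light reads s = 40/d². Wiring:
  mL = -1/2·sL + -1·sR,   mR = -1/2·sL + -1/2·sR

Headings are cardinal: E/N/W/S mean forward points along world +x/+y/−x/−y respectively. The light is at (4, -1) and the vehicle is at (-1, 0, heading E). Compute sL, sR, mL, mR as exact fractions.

left sensor world pos  = (2, 1); dL² = 8
right sensor world pos = (2, -1); dR² = 4
sL = 40/8 = 5
sR = 40/4 = 10
mL = -1/2·sL + -1·sR = -25/2
mR = -1/2·sL + -1/2·sR = -15/2

5 10 -25/2 -15/2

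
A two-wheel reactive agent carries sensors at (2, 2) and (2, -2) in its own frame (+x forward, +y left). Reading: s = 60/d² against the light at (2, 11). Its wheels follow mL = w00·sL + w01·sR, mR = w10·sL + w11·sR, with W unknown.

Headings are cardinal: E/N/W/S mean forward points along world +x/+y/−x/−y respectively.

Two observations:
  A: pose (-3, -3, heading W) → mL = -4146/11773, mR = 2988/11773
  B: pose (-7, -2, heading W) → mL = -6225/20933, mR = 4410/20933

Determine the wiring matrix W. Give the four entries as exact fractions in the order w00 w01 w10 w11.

-1 -1/2 1/2 1/2

obs A: pose=(-3,-3,W) → sL=12/61, sR=60/193, mL=-4146/11773, mR=2988/11773
obs B: pose=(-7,-2,W) → sL=30/173, sR=30/121, mL=-6225/20933, mR=4410/20933
sensor matrix S = [[12/61, 60/193], [30/173, 30/121]]; det S = -1265760/246444209
solve [mL_A; mL_B] = S·[w00; w01] and [mR_A; mR_B] = S·[w10; w11]:
  w00 = -1, w01 = -1/2, w10 = 1/2, w11 = 1/2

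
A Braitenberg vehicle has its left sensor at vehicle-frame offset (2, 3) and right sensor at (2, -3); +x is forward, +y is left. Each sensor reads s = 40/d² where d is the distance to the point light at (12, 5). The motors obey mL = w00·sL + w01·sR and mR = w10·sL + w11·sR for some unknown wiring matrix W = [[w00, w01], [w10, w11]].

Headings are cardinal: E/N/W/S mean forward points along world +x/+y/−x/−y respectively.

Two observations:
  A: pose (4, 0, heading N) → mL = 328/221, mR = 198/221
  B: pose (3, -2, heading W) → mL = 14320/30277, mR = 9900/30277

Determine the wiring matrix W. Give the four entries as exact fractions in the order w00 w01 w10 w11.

obs A: pose=(4,0,N) → sL=4/13, sR=20/17, mL=328/221, mR=198/221
obs B: pose=(3,-2,W) → sL=40/221, sR=40/137, mL=14320/30277, mR=9900/30277
sensor matrix S = [[4/13, 20/17], [40/221, 40/137]]; det S = -63360/514709
solve [mL_A; mL_B] = S·[w00; w01] and [mR_A; mR_B] = S·[w10; w11]:
  w00 = 1, w01 = 1, w10 = 1, w11 = 1/2

1 1 1 1/2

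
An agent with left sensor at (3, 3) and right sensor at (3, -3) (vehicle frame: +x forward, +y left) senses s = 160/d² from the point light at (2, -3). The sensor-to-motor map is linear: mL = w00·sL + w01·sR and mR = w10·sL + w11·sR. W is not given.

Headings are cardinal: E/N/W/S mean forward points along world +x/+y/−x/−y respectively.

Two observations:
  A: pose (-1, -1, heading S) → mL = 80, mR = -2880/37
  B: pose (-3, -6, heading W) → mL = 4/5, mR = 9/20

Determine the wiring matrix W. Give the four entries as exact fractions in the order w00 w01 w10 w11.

obs A: pose=(-1,-1,S) → sL=160, sR=160/37, mL=80, mR=-2880/37
obs B: pose=(-3,-6,W) → sL=8/5, sR=5/2, mL=4/5, mR=9/20
sensor matrix S = [[160, 160/37], [8/5, 5/2]]; det S = 14544/37
solve [mL_A; mL_B] = S·[w00; w01] and [mR_A; mR_B] = S·[w10; w11]:
  w00 = 1/2, w01 = 0, w10 = -1/2, w11 = 1/2

1/2 0 -1/2 1/2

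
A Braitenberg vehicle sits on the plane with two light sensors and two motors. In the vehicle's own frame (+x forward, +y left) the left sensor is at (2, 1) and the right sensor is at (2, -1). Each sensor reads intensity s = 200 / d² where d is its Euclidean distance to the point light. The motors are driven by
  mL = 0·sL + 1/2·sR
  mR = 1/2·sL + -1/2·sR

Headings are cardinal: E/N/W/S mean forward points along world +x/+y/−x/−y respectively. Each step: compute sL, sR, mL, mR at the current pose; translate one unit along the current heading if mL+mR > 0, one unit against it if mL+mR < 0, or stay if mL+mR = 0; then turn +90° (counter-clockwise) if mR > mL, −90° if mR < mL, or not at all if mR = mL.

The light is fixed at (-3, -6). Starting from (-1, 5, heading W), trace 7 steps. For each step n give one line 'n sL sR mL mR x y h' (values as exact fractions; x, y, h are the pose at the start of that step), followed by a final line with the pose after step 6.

0 2 25/18 25/36 11/36 -1 5 W
1 200/169 200/173 100/173 400/29237 -2 5 N
2 100/89 20/13 10/13 -240/1157 -2 6 E
3 200/109 200/101 100/101 -800/11009 -1 6 S
4 2 25/18 25/36 11/36 -1 5 W
5 200/169 200/173 100/173 400/29237 -2 5 N
6 100/89 20/13 10/13 -240/1157 -2 6 E
final -1 6 S

n=0: pose=(-1,5,W); sL=2, sR=25/18; mL=25/36, mR=11/36; mL+mR=1 → advance +1; mR−mL=-7/18 → turn -1·90°
n=1: pose=(-2,5,N); sL=200/169, sR=200/173; mL=100/173, mR=400/29237; mL+mR=100/169 → advance +1; mR−mL=-16500/29237 → turn -1·90°
n=2: pose=(-2,6,E); sL=100/89, sR=20/13; mL=10/13, mR=-240/1157; mL+mR=50/89 → advance +1; mR−mL=-1130/1157 → turn -1·90°
n=3: pose=(-1,6,S); sL=200/109, sR=200/101; mL=100/101, mR=-800/11009; mL+mR=100/109 → advance +1; mR−mL=-11700/11009 → turn -1·90°
n=4: pose=(-1,5,W); sL=2, sR=25/18; mL=25/36, mR=11/36; mL+mR=1 → advance +1; mR−mL=-7/18 → turn -1·90°
n=5: pose=(-2,5,N); sL=200/169, sR=200/173; mL=100/173, mR=400/29237; mL+mR=100/169 → advance +1; mR−mL=-16500/29237 → turn -1·90°
n=6: pose=(-2,6,E); sL=100/89, sR=20/13; mL=10/13, mR=-240/1157; mL+mR=50/89 → advance +1; mR−mL=-1130/1157 → turn -1·90°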